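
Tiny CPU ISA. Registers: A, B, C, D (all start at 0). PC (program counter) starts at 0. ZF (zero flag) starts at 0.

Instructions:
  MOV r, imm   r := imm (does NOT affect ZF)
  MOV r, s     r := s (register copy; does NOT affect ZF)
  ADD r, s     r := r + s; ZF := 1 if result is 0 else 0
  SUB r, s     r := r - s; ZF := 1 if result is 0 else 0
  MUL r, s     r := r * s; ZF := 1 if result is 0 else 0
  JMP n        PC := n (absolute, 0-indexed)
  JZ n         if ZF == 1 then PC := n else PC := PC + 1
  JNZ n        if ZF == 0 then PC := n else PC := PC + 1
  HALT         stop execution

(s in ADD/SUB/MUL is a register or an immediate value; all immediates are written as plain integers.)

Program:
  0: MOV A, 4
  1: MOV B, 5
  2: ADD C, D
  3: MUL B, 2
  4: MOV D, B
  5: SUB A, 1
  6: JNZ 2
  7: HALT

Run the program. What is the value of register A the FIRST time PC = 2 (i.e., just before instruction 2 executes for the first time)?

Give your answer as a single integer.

Step 1: PC=0 exec 'MOV A, 4'. After: A=4 B=0 C=0 D=0 ZF=0 PC=1
Step 2: PC=1 exec 'MOV B, 5'. After: A=4 B=5 C=0 D=0 ZF=0 PC=2
First time PC=2: A=4

4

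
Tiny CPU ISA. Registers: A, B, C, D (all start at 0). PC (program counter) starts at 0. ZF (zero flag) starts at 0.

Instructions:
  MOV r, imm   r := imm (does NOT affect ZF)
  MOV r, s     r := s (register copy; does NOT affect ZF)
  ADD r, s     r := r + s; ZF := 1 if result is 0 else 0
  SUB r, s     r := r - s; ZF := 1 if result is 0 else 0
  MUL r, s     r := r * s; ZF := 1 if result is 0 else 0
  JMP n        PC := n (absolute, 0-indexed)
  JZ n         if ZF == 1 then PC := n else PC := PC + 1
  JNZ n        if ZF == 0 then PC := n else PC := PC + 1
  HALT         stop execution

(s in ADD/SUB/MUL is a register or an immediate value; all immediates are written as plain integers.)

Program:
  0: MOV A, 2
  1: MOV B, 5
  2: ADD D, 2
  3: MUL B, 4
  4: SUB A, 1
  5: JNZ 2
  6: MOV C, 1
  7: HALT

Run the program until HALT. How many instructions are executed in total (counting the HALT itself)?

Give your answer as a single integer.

Answer: 12

Derivation:
Step 1: PC=0 exec 'MOV A, 2'. After: A=2 B=0 C=0 D=0 ZF=0 PC=1
Step 2: PC=1 exec 'MOV B, 5'. After: A=2 B=5 C=0 D=0 ZF=0 PC=2
Step 3: PC=2 exec 'ADD D, 2'. After: A=2 B=5 C=0 D=2 ZF=0 PC=3
Step 4: PC=3 exec 'MUL B, 4'. After: A=2 B=20 C=0 D=2 ZF=0 PC=4
Step 5: PC=4 exec 'SUB A, 1'. After: A=1 B=20 C=0 D=2 ZF=0 PC=5
Step 6: PC=5 exec 'JNZ 2'. After: A=1 B=20 C=0 D=2 ZF=0 PC=2
Step 7: PC=2 exec 'ADD D, 2'. After: A=1 B=20 C=0 D=4 ZF=0 PC=3
Step 8: PC=3 exec 'MUL B, 4'. After: A=1 B=80 C=0 D=4 ZF=0 PC=4
Step 9: PC=4 exec 'SUB A, 1'. After: A=0 B=80 C=0 D=4 ZF=1 PC=5
Step 10: PC=5 exec 'JNZ 2'. After: A=0 B=80 C=0 D=4 ZF=1 PC=6
Step 11: PC=6 exec 'MOV C, 1'. After: A=0 B=80 C=1 D=4 ZF=1 PC=7
Step 12: PC=7 exec 'HALT'. After: A=0 B=80 C=1 D=4 ZF=1 PC=7 HALTED
Total instructions executed: 12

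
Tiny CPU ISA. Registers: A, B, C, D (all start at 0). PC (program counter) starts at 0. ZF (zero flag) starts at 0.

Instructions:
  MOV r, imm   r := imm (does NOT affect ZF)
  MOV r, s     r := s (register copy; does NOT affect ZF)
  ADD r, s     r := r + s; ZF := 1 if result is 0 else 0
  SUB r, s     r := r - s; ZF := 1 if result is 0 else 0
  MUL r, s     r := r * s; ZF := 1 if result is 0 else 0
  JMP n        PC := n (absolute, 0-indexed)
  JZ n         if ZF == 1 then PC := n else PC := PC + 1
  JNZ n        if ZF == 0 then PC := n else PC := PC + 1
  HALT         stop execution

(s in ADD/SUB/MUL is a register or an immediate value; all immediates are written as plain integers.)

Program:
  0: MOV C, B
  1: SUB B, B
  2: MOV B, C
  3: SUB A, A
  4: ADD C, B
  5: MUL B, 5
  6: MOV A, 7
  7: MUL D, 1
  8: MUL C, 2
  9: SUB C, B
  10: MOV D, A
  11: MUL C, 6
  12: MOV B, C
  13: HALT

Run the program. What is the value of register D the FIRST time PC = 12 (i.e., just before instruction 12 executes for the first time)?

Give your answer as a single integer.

Step 1: PC=0 exec 'MOV C, B'. After: A=0 B=0 C=0 D=0 ZF=0 PC=1
Step 2: PC=1 exec 'SUB B, B'. After: A=0 B=0 C=0 D=0 ZF=1 PC=2
Step 3: PC=2 exec 'MOV B, C'. After: A=0 B=0 C=0 D=0 ZF=1 PC=3
Step 4: PC=3 exec 'SUB A, A'. After: A=0 B=0 C=0 D=0 ZF=1 PC=4
Step 5: PC=4 exec 'ADD C, B'. After: A=0 B=0 C=0 D=0 ZF=1 PC=5
Step 6: PC=5 exec 'MUL B, 5'. After: A=0 B=0 C=0 D=0 ZF=1 PC=6
Step 7: PC=6 exec 'MOV A, 7'. After: A=7 B=0 C=0 D=0 ZF=1 PC=7
Step 8: PC=7 exec 'MUL D, 1'. After: A=7 B=0 C=0 D=0 ZF=1 PC=8
Step 9: PC=8 exec 'MUL C, 2'. After: A=7 B=0 C=0 D=0 ZF=1 PC=9
Step 10: PC=9 exec 'SUB C, B'. After: A=7 B=0 C=0 D=0 ZF=1 PC=10
Step 11: PC=10 exec 'MOV D, A'. After: A=7 B=0 C=0 D=7 ZF=1 PC=11
Step 12: PC=11 exec 'MUL C, 6'. After: A=7 B=0 C=0 D=7 ZF=1 PC=12
First time PC=12: D=7

7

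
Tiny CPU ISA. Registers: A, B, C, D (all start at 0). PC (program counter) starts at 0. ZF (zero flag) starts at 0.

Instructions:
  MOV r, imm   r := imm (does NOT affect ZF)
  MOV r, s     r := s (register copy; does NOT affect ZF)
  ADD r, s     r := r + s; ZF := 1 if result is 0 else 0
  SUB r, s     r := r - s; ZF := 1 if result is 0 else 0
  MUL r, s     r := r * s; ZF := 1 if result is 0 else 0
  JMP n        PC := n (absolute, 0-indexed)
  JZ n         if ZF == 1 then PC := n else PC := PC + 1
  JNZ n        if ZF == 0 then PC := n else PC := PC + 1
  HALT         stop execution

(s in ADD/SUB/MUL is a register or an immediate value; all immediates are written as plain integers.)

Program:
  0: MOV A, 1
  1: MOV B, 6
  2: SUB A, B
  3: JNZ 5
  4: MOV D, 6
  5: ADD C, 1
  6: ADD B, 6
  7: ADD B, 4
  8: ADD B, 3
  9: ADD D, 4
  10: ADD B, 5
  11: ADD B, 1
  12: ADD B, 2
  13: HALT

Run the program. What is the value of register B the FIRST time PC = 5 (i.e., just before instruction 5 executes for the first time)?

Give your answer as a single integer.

Step 1: PC=0 exec 'MOV A, 1'. After: A=1 B=0 C=0 D=0 ZF=0 PC=1
Step 2: PC=1 exec 'MOV B, 6'. After: A=1 B=6 C=0 D=0 ZF=0 PC=2
Step 3: PC=2 exec 'SUB A, B'. After: A=-5 B=6 C=0 D=0 ZF=0 PC=3
Step 4: PC=3 exec 'JNZ 5'. After: A=-5 B=6 C=0 D=0 ZF=0 PC=5
First time PC=5: B=6

6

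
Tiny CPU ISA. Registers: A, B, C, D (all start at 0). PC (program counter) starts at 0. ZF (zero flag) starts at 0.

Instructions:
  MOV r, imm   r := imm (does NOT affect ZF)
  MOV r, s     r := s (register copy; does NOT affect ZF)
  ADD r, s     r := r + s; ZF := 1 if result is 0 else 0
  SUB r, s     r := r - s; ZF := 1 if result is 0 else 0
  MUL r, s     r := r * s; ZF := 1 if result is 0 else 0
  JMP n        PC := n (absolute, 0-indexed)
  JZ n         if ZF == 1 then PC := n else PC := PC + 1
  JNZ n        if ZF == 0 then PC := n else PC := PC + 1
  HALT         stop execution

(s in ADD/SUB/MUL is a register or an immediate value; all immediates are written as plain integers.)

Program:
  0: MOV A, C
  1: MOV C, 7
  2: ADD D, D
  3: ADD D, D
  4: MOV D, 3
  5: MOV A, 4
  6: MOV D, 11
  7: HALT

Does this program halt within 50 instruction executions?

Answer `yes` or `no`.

Step 1: PC=0 exec 'MOV A, C'. After: A=0 B=0 C=0 D=0 ZF=0 PC=1
Step 2: PC=1 exec 'MOV C, 7'. After: A=0 B=0 C=7 D=0 ZF=0 PC=2
Step 3: PC=2 exec 'ADD D, D'. After: A=0 B=0 C=7 D=0 ZF=1 PC=3
Step 4: PC=3 exec 'ADD D, D'. After: A=0 B=0 C=7 D=0 ZF=1 PC=4
Step 5: PC=4 exec 'MOV D, 3'. After: A=0 B=0 C=7 D=3 ZF=1 PC=5
Step 6: PC=5 exec 'MOV A, 4'. After: A=4 B=0 C=7 D=3 ZF=1 PC=6
Step 7: PC=6 exec 'MOV D, 11'. After: A=4 B=0 C=7 D=11 ZF=1 PC=7
Step 8: PC=7 exec 'HALT'. After: A=4 B=0 C=7 D=11 ZF=1 PC=7 HALTED

Answer: yes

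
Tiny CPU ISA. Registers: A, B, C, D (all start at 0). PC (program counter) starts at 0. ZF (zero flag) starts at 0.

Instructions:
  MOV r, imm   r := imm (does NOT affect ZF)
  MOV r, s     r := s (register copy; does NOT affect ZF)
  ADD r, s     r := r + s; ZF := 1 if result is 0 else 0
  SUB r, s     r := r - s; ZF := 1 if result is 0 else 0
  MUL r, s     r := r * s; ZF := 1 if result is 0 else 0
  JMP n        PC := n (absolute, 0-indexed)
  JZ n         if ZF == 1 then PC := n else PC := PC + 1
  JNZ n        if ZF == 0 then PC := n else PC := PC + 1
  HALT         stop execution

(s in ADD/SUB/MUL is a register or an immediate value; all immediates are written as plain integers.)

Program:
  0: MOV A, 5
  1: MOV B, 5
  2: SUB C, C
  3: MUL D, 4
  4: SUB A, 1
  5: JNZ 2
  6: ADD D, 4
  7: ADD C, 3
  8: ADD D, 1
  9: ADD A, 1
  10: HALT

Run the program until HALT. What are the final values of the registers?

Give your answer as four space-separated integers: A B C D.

Answer: 1 5 3 5

Derivation:
Step 1: PC=0 exec 'MOV A, 5'. After: A=5 B=0 C=0 D=0 ZF=0 PC=1
Step 2: PC=1 exec 'MOV B, 5'. After: A=5 B=5 C=0 D=0 ZF=0 PC=2
Step 3: PC=2 exec 'SUB C, C'. After: A=5 B=5 C=0 D=0 ZF=1 PC=3
Step 4: PC=3 exec 'MUL D, 4'. After: A=5 B=5 C=0 D=0 ZF=1 PC=4
Step 5: PC=4 exec 'SUB A, 1'. After: A=4 B=5 C=0 D=0 ZF=0 PC=5
Step 6: PC=5 exec 'JNZ 2'. After: A=4 B=5 C=0 D=0 ZF=0 PC=2
Step 7: PC=2 exec 'SUB C, C'. After: A=4 B=5 C=0 D=0 ZF=1 PC=3
Step 8: PC=3 exec 'MUL D, 4'. After: A=4 B=5 C=0 D=0 ZF=1 PC=4
Step 9: PC=4 exec 'SUB A, 1'. After: A=3 B=5 C=0 D=0 ZF=0 PC=5
Step 10: PC=5 exec 'JNZ 2'. After: A=3 B=5 C=0 D=0 ZF=0 PC=2
Step 11: PC=2 exec 'SUB C, C'. After: A=3 B=5 C=0 D=0 ZF=1 PC=3
Step 12: PC=3 exec 'MUL D, 4'. After: A=3 B=5 C=0 D=0 ZF=1 PC=4
Step 13: PC=4 exec 'SUB A, 1'. After: A=2 B=5 C=0 D=0 ZF=0 PC=5
Step 14: PC=5 exec 'JNZ 2'. After: A=2 B=5 C=0 D=0 ZF=0 PC=2
Step 15: PC=2 exec 'SUB C, C'. After: A=2 B=5 C=0 D=0 ZF=1 PC=3
Step 16: PC=3 exec 'MUL D, 4'. After: A=2 B=5 C=0 D=0 ZF=1 PC=4
Step 17: PC=4 exec 'SUB A, 1'. After: A=1 B=5 C=0 D=0 ZF=0 PC=5
Step 18: PC=5 exec 'JNZ 2'. After: A=1 B=5 C=0 D=0 ZF=0 PC=2
Step 19: PC=2 exec 'SUB C, C'. After: A=1 B=5 C=0 D=0 ZF=1 PC=3
Step 20: PC=3 exec 'MUL D, 4'. After: A=1 B=5 C=0 D=0 ZF=1 PC=4
Step 21: PC=4 exec 'SUB A, 1'. After: A=0 B=5 C=0 D=0 ZF=1 PC=5
Step 22: PC=5 exec 'JNZ 2'. After: A=0 B=5 C=0 D=0 ZF=1 PC=6
Step 23: PC=6 exec 'ADD D, 4'. After: A=0 B=5 C=0 D=4 ZF=0 PC=7
Step 24: PC=7 exec 'ADD C, 3'. After: A=0 B=5 C=3 D=4 ZF=0 PC=8
Step 25: PC=8 exec 'ADD D, 1'. After: A=0 B=5 C=3 D=5 ZF=0 PC=9
Step 26: PC=9 exec 'ADD A, 1'. After: A=1 B=5 C=3 D=5 ZF=0 PC=10
Step 27: PC=10 exec 'HALT'. After: A=1 B=5 C=3 D=5 ZF=0 PC=10 HALTED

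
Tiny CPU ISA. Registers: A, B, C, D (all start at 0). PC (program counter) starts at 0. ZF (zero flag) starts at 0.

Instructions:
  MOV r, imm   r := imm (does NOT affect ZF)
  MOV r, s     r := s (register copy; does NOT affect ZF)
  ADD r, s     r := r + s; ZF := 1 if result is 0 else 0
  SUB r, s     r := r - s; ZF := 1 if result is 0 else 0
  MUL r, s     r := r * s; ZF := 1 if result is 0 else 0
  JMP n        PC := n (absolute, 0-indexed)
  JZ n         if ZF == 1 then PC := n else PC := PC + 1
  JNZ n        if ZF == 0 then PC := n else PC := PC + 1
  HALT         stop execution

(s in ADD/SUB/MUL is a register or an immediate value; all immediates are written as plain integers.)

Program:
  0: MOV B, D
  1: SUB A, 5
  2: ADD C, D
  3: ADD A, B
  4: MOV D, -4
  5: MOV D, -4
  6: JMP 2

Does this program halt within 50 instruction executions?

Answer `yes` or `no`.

Step 1: PC=0 exec 'MOV B, D'. After: A=0 B=0 C=0 D=0 ZF=0 PC=1
Step 2: PC=1 exec 'SUB A, 5'. After: A=-5 B=0 C=0 D=0 ZF=0 PC=2
Step 3: PC=2 exec 'ADD C, D'. After: A=-5 B=0 C=0 D=0 ZF=1 PC=3
Step 4: PC=3 exec 'ADD A, B'. After: A=-5 B=0 C=0 D=0 ZF=0 PC=4
Step 5: PC=4 exec 'MOV D, -4'. After: A=-5 B=0 C=0 D=-4 ZF=0 PC=5
Step 6: PC=5 exec 'MOV D, -4'. After: A=-5 B=0 C=0 D=-4 ZF=0 PC=6
Step 7: PC=6 exec 'JMP 2'. After: A=-5 B=0 C=0 D=-4 ZF=0 PC=2
Step 8: PC=2 exec 'ADD C, D'. After: A=-5 B=0 C=-4 D=-4 ZF=0 PC=3
Step 9: PC=3 exec 'ADD A, B'. After: A=-5 B=0 C=-4 D=-4 ZF=0 PC=4
Step 10: PC=4 exec 'MOV D, -4'. After: A=-5 B=0 C=-4 D=-4 ZF=0 PC=5
Step 11: PC=5 exec 'MOV D, -4'. After: A=-5 B=0 C=-4 D=-4 ZF=0 PC=6
Step 12: PC=6 exec 'JMP 2'. After: A=-5 B=0 C=-4 D=-4 ZF=0 PC=2
Step 13: PC=2 exec 'ADD C, D'. After: A=-5 B=0 C=-8 D=-4 ZF=0 PC=3
Step 14: PC=3 exec 'ADD A, B'. After: A=-5 B=0 C=-8 D=-4 ZF=0 PC=4
Step 15: PC=4 exec 'MOV D, -4'. After: A=-5 B=0 C=-8 D=-4 ZF=0 PC=5
After 50 steps: not halted. PC revisits the same instructions with no path to HALT; will never halt.

Answer: no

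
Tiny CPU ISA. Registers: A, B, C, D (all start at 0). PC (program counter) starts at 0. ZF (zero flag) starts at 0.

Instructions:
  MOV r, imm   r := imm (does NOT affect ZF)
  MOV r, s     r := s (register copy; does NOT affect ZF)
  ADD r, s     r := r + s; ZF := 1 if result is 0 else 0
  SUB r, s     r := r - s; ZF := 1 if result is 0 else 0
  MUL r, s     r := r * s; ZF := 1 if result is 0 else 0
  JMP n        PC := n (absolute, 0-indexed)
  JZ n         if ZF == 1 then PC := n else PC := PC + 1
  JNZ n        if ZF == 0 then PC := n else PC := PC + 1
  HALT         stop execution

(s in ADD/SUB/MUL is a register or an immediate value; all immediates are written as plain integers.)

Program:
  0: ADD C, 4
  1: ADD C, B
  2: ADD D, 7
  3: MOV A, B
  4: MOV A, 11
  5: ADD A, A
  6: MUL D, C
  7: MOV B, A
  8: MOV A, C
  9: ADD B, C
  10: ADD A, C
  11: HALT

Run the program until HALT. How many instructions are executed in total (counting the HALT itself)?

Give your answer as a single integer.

Answer: 12

Derivation:
Step 1: PC=0 exec 'ADD C, 4'. After: A=0 B=0 C=4 D=0 ZF=0 PC=1
Step 2: PC=1 exec 'ADD C, B'. After: A=0 B=0 C=4 D=0 ZF=0 PC=2
Step 3: PC=2 exec 'ADD D, 7'. After: A=0 B=0 C=4 D=7 ZF=0 PC=3
Step 4: PC=3 exec 'MOV A, B'. After: A=0 B=0 C=4 D=7 ZF=0 PC=4
Step 5: PC=4 exec 'MOV A, 11'. After: A=11 B=0 C=4 D=7 ZF=0 PC=5
Step 6: PC=5 exec 'ADD A, A'. After: A=22 B=0 C=4 D=7 ZF=0 PC=6
Step 7: PC=6 exec 'MUL D, C'. After: A=22 B=0 C=4 D=28 ZF=0 PC=7
Step 8: PC=7 exec 'MOV B, A'. After: A=22 B=22 C=4 D=28 ZF=0 PC=8
Step 9: PC=8 exec 'MOV A, C'. After: A=4 B=22 C=4 D=28 ZF=0 PC=9
Step 10: PC=9 exec 'ADD B, C'. After: A=4 B=26 C=4 D=28 ZF=0 PC=10
Step 11: PC=10 exec 'ADD A, C'. After: A=8 B=26 C=4 D=28 ZF=0 PC=11
Step 12: PC=11 exec 'HALT'. After: A=8 B=26 C=4 D=28 ZF=0 PC=11 HALTED
Total instructions executed: 12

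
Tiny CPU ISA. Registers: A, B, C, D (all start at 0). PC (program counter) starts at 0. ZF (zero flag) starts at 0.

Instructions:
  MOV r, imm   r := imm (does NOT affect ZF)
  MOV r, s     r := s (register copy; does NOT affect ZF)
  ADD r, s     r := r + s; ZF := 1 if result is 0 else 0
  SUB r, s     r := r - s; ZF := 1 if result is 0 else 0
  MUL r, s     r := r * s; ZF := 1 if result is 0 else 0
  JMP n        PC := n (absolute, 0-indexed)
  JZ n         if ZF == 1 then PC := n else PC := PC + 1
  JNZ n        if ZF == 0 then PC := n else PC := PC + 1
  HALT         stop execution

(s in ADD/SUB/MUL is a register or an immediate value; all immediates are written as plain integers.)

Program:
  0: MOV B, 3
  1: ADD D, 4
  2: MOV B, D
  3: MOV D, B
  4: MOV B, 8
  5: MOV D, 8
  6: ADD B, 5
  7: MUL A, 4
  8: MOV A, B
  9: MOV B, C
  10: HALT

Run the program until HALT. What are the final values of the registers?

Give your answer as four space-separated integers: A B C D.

Answer: 13 0 0 8

Derivation:
Step 1: PC=0 exec 'MOV B, 3'. After: A=0 B=3 C=0 D=0 ZF=0 PC=1
Step 2: PC=1 exec 'ADD D, 4'. After: A=0 B=3 C=0 D=4 ZF=0 PC=2
Step 3: PC=2 exec 'MOV B, D'. After: A=0 B=4 C=0 D=4 ZF=0 PC=3
Step 4: PC=3 exec 'MOV D, B'. After: A=0 B=4 C=0 D=4 ZF=0 PC=4
Step 5: PC=4 exec 'MOV B, 8'. After: A=0 B=8 C=0 D=4 ZF=0 PC=5
Step 6: PC=5 exec 'MOV D, 8'. After: A=0 B=8 C=0 D=8 ZF=0 PC=6
Step 7: PC=6 exec 'ADD B, 5'. After: A=0 B=13 C=0 D=8 ZF=0 PC=7
Step 8: PC=7 exec 'MUL A, 4'. After: A=0 B=13 C=0 D=8 ZF=1 PC=8
Step 9: PC=8 exec 'MOV A, B'. After: A=13 B=13 C=0 D=8 ZF=1 PC=9
Step 10: PC=9 exec 'MOV B, C'. After: A=13 B=0 C=0 D=8 ZF=1 PC=10
Step 11: PC=10 exec 'HALT'. After: A=13 B=0 C=0 D=8 ZF=1 PC=10 HALTED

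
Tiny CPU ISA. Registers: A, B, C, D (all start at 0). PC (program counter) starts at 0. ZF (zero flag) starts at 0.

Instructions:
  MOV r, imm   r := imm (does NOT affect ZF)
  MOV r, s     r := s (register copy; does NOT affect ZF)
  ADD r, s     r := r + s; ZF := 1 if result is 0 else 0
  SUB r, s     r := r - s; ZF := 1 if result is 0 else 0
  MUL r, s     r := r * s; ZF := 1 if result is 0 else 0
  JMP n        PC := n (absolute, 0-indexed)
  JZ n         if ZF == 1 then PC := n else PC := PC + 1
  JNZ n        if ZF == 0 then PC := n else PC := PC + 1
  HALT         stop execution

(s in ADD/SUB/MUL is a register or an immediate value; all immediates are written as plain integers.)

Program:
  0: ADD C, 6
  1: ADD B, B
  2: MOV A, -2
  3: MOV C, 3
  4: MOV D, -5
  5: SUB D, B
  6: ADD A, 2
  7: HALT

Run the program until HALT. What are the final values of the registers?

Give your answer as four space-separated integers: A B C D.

Step 1: PC=0 exec 'ADD C, 6'. After: A=0 B=0 C=6 D=0 ZF=0 PC=1
Step 2: PC=1 exec 'ADD B, B'. After: A=0 B=0 C=6 D=0 ZF=1 PC=2
Step 3: PC=2 exec 'MOV A, -2'. After: A=-2 B=0 C=6 D=0 ZF=1 PC=3
Step 4: PC=3 exec 'MOV C, 3'. After: A=-2 B=0 C=3 D=0 ZF=1 PC=4
Step 5: PC=4 exec 'MOV D, -5'. After: A=-2 B=0 C=3 D=-5 ZF=1 PC=5
Step 6: PC=5 exec 'SUB D, B'. After: A=-2 B=0 C=3 D=-5 ZF=0 PC=6
Step 7: PC=6 exec 'ADD A, 2'. After: A=0 B=0 C=3 D=-5 ZF=1 PC=7
Step 8: PC=7 exec 'HALT'. After: A=0 B=0 C=3 D=-5 ZF=1 PC=7 HALTED

Answer: 0 0 3 -5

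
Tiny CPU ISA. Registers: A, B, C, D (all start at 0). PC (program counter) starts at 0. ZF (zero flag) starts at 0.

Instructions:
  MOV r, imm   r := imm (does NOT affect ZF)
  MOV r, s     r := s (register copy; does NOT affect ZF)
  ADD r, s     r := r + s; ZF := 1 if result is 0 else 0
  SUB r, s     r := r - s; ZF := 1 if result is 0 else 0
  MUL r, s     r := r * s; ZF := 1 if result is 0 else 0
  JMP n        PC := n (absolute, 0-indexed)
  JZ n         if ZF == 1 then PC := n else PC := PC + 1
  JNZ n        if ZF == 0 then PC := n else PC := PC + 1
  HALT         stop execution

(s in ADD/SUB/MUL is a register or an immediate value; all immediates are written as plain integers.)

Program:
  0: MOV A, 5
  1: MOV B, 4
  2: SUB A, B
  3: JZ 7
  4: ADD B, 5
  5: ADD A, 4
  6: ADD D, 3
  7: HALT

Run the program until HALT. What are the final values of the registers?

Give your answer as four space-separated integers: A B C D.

Answer: 5 9 0 3

Derivation:
Step 1: PC=0 exec 'MOV A, 5'. After: A=5 B=0 C=0 D=0 ZF=0 PC=1
Step 2: PC=1 exec 'MOV B, 4'. After: A=5 B=4 C=0 D=0 ZF=0 PC=2
Step 3: PC=2 exec 'SUB A, B'. After: A=1 B=4 C=0 D=0 ZF=0 PC=3
Step 4: PC=3 exec 'JZ 7'. After: A=1 B=4 C=0 D=0 ZF=0 PC=4
Step 5: PC=4 exec 'ADD B, 5'. After: A=1 B=9 C=0 D=0 ZF=0 PC=5
Step 6: PC=5 exec 'ADD A, 4'. After: A=5 B=9 C=0 D=0 ZF=0 PC=6
Step 7: PC=6 exec 'ADD D, 3'. After: A=5 B=9 C=0 D=3 ZF=0 PC=7
Step 8: PC=7 exec 'HALT'. After: A=5 B=9 C=0 D=3 ZF=0 PC=7 HALTED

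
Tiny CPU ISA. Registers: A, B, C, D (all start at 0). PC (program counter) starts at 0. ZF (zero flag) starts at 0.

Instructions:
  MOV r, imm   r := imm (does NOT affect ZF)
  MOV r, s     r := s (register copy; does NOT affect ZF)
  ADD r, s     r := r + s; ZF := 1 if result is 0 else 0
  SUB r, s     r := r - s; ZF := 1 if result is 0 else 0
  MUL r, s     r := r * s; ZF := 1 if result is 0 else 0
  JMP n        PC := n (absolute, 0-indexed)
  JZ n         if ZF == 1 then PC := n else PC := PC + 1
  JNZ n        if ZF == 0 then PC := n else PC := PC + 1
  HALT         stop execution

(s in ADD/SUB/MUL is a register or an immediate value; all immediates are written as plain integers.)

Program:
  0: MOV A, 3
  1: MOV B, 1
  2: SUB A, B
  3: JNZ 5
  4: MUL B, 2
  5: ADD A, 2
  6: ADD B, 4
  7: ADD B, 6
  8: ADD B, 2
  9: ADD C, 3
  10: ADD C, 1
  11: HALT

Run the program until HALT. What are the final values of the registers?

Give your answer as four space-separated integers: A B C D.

Answer: 4 13 4 0

Derivation:
Step 1: PC=0 exec 'MOV A, 3'. After: A=3 B=0 C=0 D=0 ZF=0 PC=1
Step 2: PC=1 exec 'MOV B, 1'. After: A=3 B=1 C=0 D=0 ZF=0 PC=2
Step 3: PC=2 exec 'SUB A, B'. After: A=2 B=1 C=0 D=0 ZF=0 PC=3
Step 4: PC=3 exec 'JNZ 5'. After: A=2 B=1 C=0 D=0 ZF=0 PC=5
Step 5: PC=5 exec 'ADD A, 2'. After: A=4 B=1 C=0 D=0 ZF=0 PC=6
Step 6: PC=6 exec 'ADD B, 4'. After: A=4 B=5 C=0 D=0 ZF=0 PC=7
Step 7: PC=7 exec 'ADD B, 6'. After: A=4 B=11 C=0 D=0 ZF=0 PC=8
Step 8: PC=8 exec 'ADD B, 2'. After: A=4 B=13 C=0 D=0 ZF=0 PC=9
Step 9: PC=9 exec 'ADD C, 3'. After: A=4 B=13 C=3 D=0 ZF=0 PC=10
Step 10: PC=10 exec 'ADD C, 1'. After: A=4 B=13 C=4 D=0 ZF=0 PC=11
Step 11: PC=11 exec 'HALT'. After: A=4 B=13 C=4 D=0 ZF=0 PC=11 HALTED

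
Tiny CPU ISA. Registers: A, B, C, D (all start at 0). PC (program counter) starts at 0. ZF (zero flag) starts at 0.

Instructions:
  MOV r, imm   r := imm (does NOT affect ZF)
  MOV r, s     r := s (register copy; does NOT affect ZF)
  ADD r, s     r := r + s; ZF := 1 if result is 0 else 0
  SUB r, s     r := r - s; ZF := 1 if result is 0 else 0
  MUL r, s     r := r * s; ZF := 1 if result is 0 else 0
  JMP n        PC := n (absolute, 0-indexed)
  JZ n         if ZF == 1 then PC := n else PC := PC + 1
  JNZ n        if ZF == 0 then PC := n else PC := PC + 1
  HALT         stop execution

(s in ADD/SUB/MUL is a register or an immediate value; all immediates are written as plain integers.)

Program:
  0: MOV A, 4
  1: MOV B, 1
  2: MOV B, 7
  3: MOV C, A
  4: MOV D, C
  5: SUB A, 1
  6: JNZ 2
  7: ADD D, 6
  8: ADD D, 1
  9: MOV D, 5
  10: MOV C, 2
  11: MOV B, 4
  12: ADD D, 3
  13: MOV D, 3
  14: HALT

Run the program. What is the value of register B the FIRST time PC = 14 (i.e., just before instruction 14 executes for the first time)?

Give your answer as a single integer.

Step 1: PC=0 exec 'MOV A, 4'. After: A=4 B=0 C=0 D=0 ZF=0 PC=1
Step 2: PC=1 exec 'MOV B, 1'. After: A=4 B=1 C=0 D=0 ZF=0 PC=2
Step 3: PC=2 exec 'MOV B, 7'. After: A=4 B=7 C=0 D=0 ZF=0 PC=3
Step 4: PC=3 exec 'MOV C, A'. After: A=4 B=7 C=4 D=0 ZF=0 PC=4
Step 5: PC=4 exec 'MOV D, C'. After: A=4 B=7 C=4 D=4 ZF=0 PC=5
Step 6: PC=5 exec 'SUB A, 1'. After: A=3 B=7 C=4 D=4 ZF=0 PC=6
Step 7: PC=6 exec 'JNZ 2'. After: A=3 B=7 C=4 D=4 ZF=0 PC=2
Step 8: PC=2 exec 'MOV B, 7'. After: A=3 B=7 C=4 D=4 ZF=0 PC=3
Step 9: PC=3 exec 'MOV C, A'. After: A=3 B=7 C=3 D=4 ZF=0 PC=4
Step 10: PC=4 exec 'MOV D, C'. After: A=3 B=7 C=3 D=3 ZF=0 PC=5
Step 11: PC=5 exec 'SUB A, 1'. After: A=2 B=7 C=3 D=3 ZF=0 PC=6
Step 12: PC=6 exec 'JNZ 2'. After: A=2 B=7 C=3 D=3 ZF=0 PC=2
Step 13: PC=2 exec 'MOV B, 7'. After: A=2 B=7 C=3 D=3 ZF=0 PC=3
Step 14: PC=3 exec 'MOV C, A'. After: A=2 B=7 C=2 D=3 ZF=0 PC=4
Step 15: PC=4 exec 'MOV D, C'. After: A=2 B=7 C=2 D=2 ZF=0 PC=5
Step 16: PC=5 exec 'SUB A, 1'. After: A=1 B=7 C=2 D=2 ZF=0 PC=6
Step 17: PC=6 exec 'JNZ 2'. After: A=1 B=7 C=2 D=2 ZF=0 PC=2
Step 18: PC=2 exec 'MOV B, 7'. After: A=1 B=7 C=2 D=2 ZF=0 PC=3
Step 19: PC=3 exec 'MOV C, A'. After: A=1 B=7 C=1 D=2 ZF=0 PC=4
Step 20: PC=4 exec 'MOV D, C'. After: A=1 B=7 C=1 D=1 ZF=0 PC=5
Step 21: PC=5 exec 'SUB A, 1'. After: A=0 B=7 C=1 D=1 ZF=1 PC=6
Step 22: PC=6 exec 'JNZ 2'. After: A=0 B=7 C=1 D=1 ZF=1 PC=7
Step 23: PC=7 exec 'ADD D, 6'. After: A=0 B=7 C=1 D=7 ZF=0 PC=8
Step 24: PC=8 exec 'ADD D, 1'. After: A=0 B=7 C=1 D=8 ZF=0 PC=9
Step 25: PC=9 exec 'MOV D, 5'. After: A=0 B=7 C=1 D=5 ZF=0 PC=10
Step 26: PC=10 exec 'MOV C, 2'. After: A=0 B=7 C=2 D=5 ZF=0 PC=11
Step 27: PC=11 exec 'MOV B, 4'. After: A=0 B=4 C=2 D=5 ZF=0 PC=12
Step 28: PC=12 exec 'ADD D, 3'. After: A=0 B=4 C=2 D=8 ZF=0 PC=13
Step 29: PC=13 exec 'MOV D, 3'. After: A=0 B=4 C=2 D=3 ZF=0 PC=14
First time PC=14: B=4

4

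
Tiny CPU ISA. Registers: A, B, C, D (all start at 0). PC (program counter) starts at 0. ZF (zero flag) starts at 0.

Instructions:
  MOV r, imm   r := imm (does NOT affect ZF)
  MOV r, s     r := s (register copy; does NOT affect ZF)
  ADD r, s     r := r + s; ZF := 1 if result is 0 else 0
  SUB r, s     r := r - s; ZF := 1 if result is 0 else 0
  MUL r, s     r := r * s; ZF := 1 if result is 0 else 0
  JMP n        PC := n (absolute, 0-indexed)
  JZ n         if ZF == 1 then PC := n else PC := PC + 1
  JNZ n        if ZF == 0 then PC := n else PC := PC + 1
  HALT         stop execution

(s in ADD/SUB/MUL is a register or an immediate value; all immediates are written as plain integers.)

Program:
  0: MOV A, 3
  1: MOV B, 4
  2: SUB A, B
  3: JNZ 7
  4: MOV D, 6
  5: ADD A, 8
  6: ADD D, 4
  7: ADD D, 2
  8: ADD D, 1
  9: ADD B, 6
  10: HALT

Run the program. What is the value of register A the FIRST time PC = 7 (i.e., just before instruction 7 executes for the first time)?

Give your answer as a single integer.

Step 1: PC=0 exec 'MOV A, 3'. After: A=3 B=0 C=0 D=0 ZF=0 PC=1
Step 2: PC=1 exec 'MOV B, 4'. After: A=3 B=4 C=0 D=0 ZF=0 PC=2
Step 3: PC=2 exec 'SUB A, B'. After: A=-1 B=4 C=0 D=0 ZF=0 PC=3
Step 4: PC=3 exec 'JNZ 7'. After: A=-1 B=4 C=0 D=0 ZF=0 PC=7
First time PC=7: A=-1

-1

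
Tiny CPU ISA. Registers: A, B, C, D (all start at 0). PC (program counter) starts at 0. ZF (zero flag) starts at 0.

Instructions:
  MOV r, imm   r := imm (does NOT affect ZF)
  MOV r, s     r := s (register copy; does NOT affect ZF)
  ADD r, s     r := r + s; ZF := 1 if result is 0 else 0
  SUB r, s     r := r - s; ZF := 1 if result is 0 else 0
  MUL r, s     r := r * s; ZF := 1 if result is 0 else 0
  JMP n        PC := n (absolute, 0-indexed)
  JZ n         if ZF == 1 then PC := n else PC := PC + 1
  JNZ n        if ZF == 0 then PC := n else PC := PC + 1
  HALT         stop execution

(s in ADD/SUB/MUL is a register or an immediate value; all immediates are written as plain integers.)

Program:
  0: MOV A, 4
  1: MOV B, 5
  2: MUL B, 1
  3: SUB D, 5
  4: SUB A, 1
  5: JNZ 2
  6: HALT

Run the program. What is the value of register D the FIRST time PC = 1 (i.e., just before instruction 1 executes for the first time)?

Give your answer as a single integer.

Step 1: PC=0 exec 'MOV A, 4'. After: A=4 B=0 C=0 D=0 ZF=0 PC=1
First time PC=1: D=0

0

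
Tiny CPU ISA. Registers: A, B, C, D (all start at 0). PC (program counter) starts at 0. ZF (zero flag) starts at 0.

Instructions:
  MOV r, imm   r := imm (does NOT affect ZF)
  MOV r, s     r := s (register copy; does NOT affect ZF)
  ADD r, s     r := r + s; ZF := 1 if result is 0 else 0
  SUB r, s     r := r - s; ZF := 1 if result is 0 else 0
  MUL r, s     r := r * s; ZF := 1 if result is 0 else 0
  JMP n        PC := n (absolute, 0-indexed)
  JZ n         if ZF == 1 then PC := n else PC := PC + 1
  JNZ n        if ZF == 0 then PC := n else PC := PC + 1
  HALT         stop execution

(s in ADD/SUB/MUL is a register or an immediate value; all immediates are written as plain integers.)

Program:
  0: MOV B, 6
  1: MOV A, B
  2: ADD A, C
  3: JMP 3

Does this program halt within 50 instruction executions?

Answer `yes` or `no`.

Step 1: PC=0 exec 'MOV B, 6'. After: A=0 B=6 C=0 D=0 ZF=0 PC=1
Step 2: PC=1 exec 'MOV A, B'. After: A=6 B=6 C=0 D=0 ZF=0 PC=2
Step 3: PC=2 exec 'ADD A, C'. After: A=6 B=6 C=0 D=0 ZF=0 PC=3
Step 4: PC=3 exec 'JMP 3'. After: A=6 B=6 C=0 D=0 ZF=0 PC=3
State after step 4 equals state after step 3: the program is in a cycle of length 1 and will never halt.

Answer: no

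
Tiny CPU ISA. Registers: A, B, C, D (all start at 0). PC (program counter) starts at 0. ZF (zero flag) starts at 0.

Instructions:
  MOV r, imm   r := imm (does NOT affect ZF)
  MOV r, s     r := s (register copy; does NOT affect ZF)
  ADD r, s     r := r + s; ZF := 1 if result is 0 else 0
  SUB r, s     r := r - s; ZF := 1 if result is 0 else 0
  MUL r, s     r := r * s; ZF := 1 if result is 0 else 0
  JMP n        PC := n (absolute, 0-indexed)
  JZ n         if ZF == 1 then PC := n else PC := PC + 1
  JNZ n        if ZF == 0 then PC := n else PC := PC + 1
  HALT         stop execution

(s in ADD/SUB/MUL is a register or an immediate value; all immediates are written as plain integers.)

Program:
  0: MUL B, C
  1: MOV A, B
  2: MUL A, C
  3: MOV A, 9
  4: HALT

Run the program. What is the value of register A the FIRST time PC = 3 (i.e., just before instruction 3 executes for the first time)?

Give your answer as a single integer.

Step 1: PC=0 exec 'MUL B, C'. After: A=0 B=0 C=0 D=0 ZF=1 PC=1
Step 2: PC=1 exec 'MOV A, B'. After: A=0 B=0 C=0 D=0 ZF=1 PC=2
Step 3: PC=2 exec 'MUL A, C'. After: A=0 B=0 C=0 D=0 ZF=1 PC=3
First time PC=3: A=0

0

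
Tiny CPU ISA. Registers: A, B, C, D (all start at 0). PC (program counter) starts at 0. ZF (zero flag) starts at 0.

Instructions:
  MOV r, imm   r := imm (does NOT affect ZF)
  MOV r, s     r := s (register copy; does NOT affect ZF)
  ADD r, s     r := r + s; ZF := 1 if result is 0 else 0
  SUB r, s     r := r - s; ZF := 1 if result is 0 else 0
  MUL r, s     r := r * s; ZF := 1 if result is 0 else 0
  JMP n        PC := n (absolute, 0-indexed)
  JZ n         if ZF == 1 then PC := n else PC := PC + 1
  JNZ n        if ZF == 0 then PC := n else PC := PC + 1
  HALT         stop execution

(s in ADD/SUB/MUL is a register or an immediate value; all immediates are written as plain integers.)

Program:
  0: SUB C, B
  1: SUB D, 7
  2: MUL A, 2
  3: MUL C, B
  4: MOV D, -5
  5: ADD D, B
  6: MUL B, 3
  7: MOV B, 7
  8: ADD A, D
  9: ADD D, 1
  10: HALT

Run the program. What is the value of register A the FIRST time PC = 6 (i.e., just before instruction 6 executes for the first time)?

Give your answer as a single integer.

Step 1: PC=0 exec 'SUB C, B'. After: A=0 B=0 C=0 D=0 ZF=1 PC=1
Step 2: PC=1 exec 'SUB D, 7'. After: A=0 B=0 C=0 D=-7 ZF=0 PC=2
Step 3: PC=2 exec 'MUL A, 2'. After: A=0 B=0 C=0 D=-7 ZF=1 PC=3
Step 4: PC=3 exec 'MUL C, B'. After: A=0 B=0 C=0 D=-7 ZF=1 PC=4
Step 5: PC=4 exec 'MOV D, -5'. After: A=0 B=0 C=0 D=-5 ZF=1 PC=5
Step 6: PC=5 exec 'ADD D, B'. After: A=0 B=0 C=0 D=-5 ZF=0 PC=6
First time PC=6: A=0

0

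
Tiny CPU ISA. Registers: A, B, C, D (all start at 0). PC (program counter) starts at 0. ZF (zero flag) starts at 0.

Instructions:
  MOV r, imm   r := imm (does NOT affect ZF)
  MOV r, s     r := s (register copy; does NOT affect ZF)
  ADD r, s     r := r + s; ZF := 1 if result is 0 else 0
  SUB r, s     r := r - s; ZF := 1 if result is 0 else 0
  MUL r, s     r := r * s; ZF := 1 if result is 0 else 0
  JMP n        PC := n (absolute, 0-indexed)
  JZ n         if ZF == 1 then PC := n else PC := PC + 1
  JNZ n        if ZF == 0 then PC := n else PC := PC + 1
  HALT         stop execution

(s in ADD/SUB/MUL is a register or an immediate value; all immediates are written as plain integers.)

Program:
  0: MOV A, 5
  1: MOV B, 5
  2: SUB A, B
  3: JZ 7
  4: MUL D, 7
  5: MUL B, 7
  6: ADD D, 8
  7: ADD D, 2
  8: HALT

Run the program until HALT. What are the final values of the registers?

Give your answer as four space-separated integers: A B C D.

Answer: 0 5 0 2

Derivation:
Step 1: PC=0 exec 'MOV A, 5'. After: A=5 B=0 C=0 D=0 ZF=0 PC=1
Step 2: PC=1 exec 'MOV B, 5'. After: A=5 B=5 C=0 D=0 ZF=0 PC=2
Step 3: PC=2 exec 'SUB A, B'. After: A=0 B=5 C=0 D=0 ZF=1 PC=3
Step 4: PC=3 exec 'JZ 7'. After: A=0 B=5 C=0 D=0 ZF=1 PC=7
Step 5: PC=7 exec 'ADD D, 2'. After: A=0 B=5 C=0 D=2 ZF=0 PC=8
Step 6: PC=8 exec 'HALT'. After: A=0 B=5 C=0 D=2 ZF=0 PC=8 HALTED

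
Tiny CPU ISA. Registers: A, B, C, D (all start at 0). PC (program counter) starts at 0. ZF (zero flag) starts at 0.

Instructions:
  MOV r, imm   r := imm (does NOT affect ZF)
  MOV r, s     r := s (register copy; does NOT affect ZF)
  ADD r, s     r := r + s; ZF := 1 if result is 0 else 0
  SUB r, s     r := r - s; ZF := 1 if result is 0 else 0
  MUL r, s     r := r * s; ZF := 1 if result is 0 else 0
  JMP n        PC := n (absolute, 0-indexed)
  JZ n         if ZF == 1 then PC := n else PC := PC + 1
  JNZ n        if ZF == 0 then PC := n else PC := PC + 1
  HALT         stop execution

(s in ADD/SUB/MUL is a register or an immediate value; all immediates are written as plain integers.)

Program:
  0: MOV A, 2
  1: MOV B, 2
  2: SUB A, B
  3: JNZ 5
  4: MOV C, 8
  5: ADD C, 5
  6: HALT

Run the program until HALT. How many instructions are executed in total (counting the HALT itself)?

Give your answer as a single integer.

Step 1: PC=0 exec 'MOV A, 2'. After: A=2 B=0 C=0 D=0 ZF=0 PC=1
Step 2: PC=1 exec 'MOV B, 2'. After: A=2 B=2 C=0 D=0 ZF=0 PC=2
Step 3: PC=2 exec 'SUB A, B'. After: A=0 B=2 C=0 D=0 ZF=1 PC=3
Step 4: PC=3 exec 'JNZ 5'. After: A=0 B=2 C=0 D=0 ZF=1 PC=4
Step 5: PC=4 exec 'MOV C, 8'. After: A=0 B=2 C=8 D=0 ZF=1 PC=5
Step 6: PC=5 exec 'ADD C, 5'. After: A=0 B=2 C=13 D=0 ZF=0 PC=6
Step 7: PC=6 exec 'HALT'. After: A=0 B=2 C=13 D=0 ZF=0 PC=6 HALTED
Total instructions executed: 7

Answer: 7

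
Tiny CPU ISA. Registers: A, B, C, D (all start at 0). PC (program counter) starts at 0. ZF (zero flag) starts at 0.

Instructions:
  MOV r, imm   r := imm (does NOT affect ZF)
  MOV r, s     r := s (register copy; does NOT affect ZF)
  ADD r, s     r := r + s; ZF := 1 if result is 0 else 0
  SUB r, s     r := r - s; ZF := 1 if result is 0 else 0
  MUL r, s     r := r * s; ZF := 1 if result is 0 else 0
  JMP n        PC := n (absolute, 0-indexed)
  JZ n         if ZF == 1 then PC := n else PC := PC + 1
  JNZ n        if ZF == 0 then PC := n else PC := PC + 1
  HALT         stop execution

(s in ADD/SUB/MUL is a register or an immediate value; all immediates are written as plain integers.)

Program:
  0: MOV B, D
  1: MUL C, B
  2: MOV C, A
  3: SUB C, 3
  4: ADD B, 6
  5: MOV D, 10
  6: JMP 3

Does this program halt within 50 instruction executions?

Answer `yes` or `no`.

Answer: no

Derivation:
Step 1: PC=0 exec 'MOV B, D'. After: A=0 B=0 C=0 D=0 ZF=0 PC=1
Step 2: PC=1 exec 'MUL C, B'. After: A=0 B=0 C=0 D=0 ZF=1 PC=2
Step 3: PC=2 exec 'MOV C, A'. After: A=0 B=0 C=0 D=0 ZF=1 PC=3
Step 4: PC=3 exec 'SUB C, 3'. After: A=0 B=0 C=-3 D=0 ZF=0 PC=4
Step 5: PC=4 exec 'ADD B, 6'. After: A=0 B=6 C=-3 D=0 ZF=0 PC=5
Step 6: PC=5 exec 'MOV D, 10'. After: A=0 B=6 C=-3 D=10 ZF=0 PC=6
Step 7: PC=6 exec 'JMP 3'. After: A=0 B=6 C=-3 D=10 ZF=0 PC=3
Step 8: PC=3 exec 'SUB C, 3'. After: A=0 B=6 C=-6 D=10 ZF=0 PC=4
Step 9: PC=4 exec 'ADD B, 6'. After: A=0 B=12 C=-6 D=10 ZF=0 PC=5
Step 10: PC=5 exec 'MOV D, 10'. After: A=0 B=12 C=-6 D=10 ZF=0 PC=6
Step 11: PC=6 exec 'JMP 3'. After: A=0 B=12 C=-6 D=10 ZF=0 PC=3
Step 12: PC=3 exec 'SUB C, 3'. After: A=0 B=12 C=-9 D=10 ZF=0 PC=4
Step 13: PC=4 exec 'ADD B, 6'. After: A=0 B=18 C=-9 D=10 ZF=0 PC=5
Step 14: PC=5 exec 'MOV D, 10'. After: A=0 B=18 C=-9 D=10 ZF=0 PC=6
Step 15: PC=6 exec 'JMP 3'. After: A=0 B=18 C=-9 D=10 ZF=0 PC=3
After 50 steps: not halted. PC revisits the same instructions with no path to HALT; will never halt.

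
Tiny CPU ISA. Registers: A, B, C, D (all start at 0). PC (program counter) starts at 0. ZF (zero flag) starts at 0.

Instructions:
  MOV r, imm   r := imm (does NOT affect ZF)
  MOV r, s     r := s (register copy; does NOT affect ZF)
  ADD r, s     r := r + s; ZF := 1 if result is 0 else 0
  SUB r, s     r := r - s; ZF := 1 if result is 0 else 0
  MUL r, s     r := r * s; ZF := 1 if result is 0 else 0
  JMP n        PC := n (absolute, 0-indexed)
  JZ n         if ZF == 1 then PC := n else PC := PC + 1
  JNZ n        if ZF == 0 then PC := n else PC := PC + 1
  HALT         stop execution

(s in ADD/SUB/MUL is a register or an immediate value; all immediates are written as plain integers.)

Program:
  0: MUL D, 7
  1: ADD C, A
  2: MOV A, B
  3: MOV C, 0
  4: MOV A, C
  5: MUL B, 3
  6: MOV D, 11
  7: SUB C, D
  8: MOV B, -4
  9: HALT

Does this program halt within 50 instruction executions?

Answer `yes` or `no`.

Step 1: PC=0 exec 'MUL D, 7'. After: A=0 B=0 C=0 D=0 ZF=1 PC=1
Step 2: PC=1 exec 'ADD C, A'. After: A=0 B=0 C=0 D=0 ZF=1 PC=2
Step 3: PC=2 exec 'MOV A, B'. After: A=0 B=0 C=0 D=0 ZF=1 PC=3
Step 4: PC=3 exec 'MOV C, 0'. After: A=0 B=0 C=0 D=0 ZF=1 PC=4
Step 5: PC=4 exec 'MOV A, C'. After: A=0 B=0 C=0 D=0 ZF=1 PC=5
Step 6: PC=5 exec 'MUL B, 3'. After: A=0 B=0 C=0 D=0 ZF=1 PC=6
Step 7: PC=6 exec 'MOV D, 11'. After: A=0 B=0 C=0 D=11 ZF=1 PC=7
Step 8: PC=7 exec 'SUB C, D'. After: A=0 B=0 C=-11 D=11 ZF=0 PC=8
Step 9: PC=8 exec 'MOV B, -4'. After: A=0 B=-4 C=-11 D=11 ZF=0 PC=9
Step 10: PC=9 exec 'HALT'. After: A=0 B=-4 C=-11 D=11 ZF=0 PC=9 HALTED

Answer: yes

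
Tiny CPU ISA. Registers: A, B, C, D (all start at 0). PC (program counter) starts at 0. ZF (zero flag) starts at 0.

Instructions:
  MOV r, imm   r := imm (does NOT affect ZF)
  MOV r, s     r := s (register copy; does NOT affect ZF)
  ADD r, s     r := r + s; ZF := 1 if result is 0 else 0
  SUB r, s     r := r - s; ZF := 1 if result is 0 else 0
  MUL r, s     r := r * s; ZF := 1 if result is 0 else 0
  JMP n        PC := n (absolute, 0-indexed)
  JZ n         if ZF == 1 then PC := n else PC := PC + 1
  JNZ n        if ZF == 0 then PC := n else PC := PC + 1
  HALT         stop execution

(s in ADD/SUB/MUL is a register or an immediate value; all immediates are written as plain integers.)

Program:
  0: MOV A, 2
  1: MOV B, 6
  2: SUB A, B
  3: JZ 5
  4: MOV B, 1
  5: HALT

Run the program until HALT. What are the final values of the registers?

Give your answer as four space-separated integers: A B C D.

Answer: -4 1 0 0

Derivation:
Step 1: PC=0 exec 'MOV A, 2'. After: A=2 B=0 C=0 D=0 ZF=0 PC=1
Step 2: PC=1 exec 'MOV B, 6'. After: A=2 B=6 C=0 D=0 ZF=0 PC=2
Step 3: PC=2 exec 'SUB A, B'. After: A=-4 B=6 C=0 D=0 ZF=0 PC=3
Step 4: PC=3 exec 'JZ 5'. After: A=-4 B=6 C=0 D=0 ZF=0 PC=4
Step 5: PC=4 exec 'MOV B, 1'. After: A=-4 B=1 C=0 D=0 ZF=0 PC=5
Step 6: PC=5 exec 'HALT'. After: A=-4 B=1 C=0 D=0 ZF=0 PC=5 HALTED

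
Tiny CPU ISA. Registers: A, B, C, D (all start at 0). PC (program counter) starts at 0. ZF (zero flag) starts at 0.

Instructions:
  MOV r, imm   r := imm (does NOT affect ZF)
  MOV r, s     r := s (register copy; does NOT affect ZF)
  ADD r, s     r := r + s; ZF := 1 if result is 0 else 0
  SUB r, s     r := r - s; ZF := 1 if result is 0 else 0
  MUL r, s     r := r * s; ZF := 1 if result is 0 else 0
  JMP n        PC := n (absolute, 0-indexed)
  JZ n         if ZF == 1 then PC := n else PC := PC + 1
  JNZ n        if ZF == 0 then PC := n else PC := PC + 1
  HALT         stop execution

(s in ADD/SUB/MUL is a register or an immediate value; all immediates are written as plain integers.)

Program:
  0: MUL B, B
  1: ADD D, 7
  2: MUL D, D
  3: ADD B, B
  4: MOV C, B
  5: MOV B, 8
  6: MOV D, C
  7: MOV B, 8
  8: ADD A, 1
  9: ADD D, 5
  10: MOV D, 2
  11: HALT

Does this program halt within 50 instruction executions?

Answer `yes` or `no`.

Step 1: PC=0 exec 'MUL B, B'. After: A=0 B=0 C=0 D=0 ZF=1 PC=1
Step 2: PC=1 exec 'ADD D, 7'. After: A=0 B=0 C=0 D=7 ZF=0 PC=2
Step 3: PC=2 exec 'MUL D, D'. After: A=0 B=0 C=0 D=49 ZF=0 PC=3
Step 4: PC=3 exec 'ADD B, B'. After: A=0 B=0 C=0 D=49 ZF=1 PC=4
Step 5: PC=4 exec 'MOV C, B'. After: A=0 B=0 C=0 D=49 ZF=1 PC=5
Step 6: PC=5 exec 'MOV B, 8'. After: A=0 B=8 C=0 D=49 ZF=1 PC=6
Step 7: PC=6 exec 'MOV D, C'. After: A=0 B=8 C=0 D=0 ZF=1 PC=7
Step 8: PC=7 exec 'MOV B, 8'. After: A=0 B=8 C=0 D=0 ZF=1 PC=8
Step 9: PC=8 exec 'ADD A, 1'. After: A=1 B=8 C=0 D=0 ZF=0 PC=9
Step 10: PC=9 exec 'ADD D, 5'. After: A=1 B=8 C=0 D=5 ZF=0 PC=10
Step 11: PC=10 exec 'MOV D, 2'. After: A=1 B=8 C=0 D=2 ZF=0 PC=11
Step 12: PC=11 exec 'HALT'. After: A=1 B=8 C=0 D=2 ZF=0 PC=11 HALTED

Answer: yes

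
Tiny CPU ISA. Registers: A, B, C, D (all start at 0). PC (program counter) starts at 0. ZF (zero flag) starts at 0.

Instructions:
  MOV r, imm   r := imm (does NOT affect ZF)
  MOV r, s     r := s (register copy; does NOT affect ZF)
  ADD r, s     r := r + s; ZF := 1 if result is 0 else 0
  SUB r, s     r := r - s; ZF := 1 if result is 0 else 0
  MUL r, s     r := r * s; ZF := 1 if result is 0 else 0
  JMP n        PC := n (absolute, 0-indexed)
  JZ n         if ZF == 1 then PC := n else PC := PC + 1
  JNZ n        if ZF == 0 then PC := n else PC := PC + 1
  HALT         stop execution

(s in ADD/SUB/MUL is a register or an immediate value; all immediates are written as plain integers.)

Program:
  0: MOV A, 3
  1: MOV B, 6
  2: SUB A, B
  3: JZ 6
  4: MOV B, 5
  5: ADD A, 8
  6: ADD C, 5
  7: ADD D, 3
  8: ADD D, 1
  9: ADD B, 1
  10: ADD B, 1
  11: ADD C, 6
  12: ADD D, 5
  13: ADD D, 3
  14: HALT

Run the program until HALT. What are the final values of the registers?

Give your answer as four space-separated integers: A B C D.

Answer: 5 7 11 12

Derivation:
Step 1: PC=0 exec 'MOV A, 3'. After: A=3 B=0 C=0 D=0 ZF=0 PC=1
Step 2: PC=1 exec 'MOV B, 6'. After: A=3 B=6 C=0 D=0 ZF=0 PC=2
Step 3: PC=2 exec 'SUB A, B'. After: A=-3 B=6 C=0 D=0 ZF=0 PC=3
Step 4: PC=3 exec 'JZ 6'. After: A=-3 B=6 C=0 D=0 ZF=0 PC=4
Step 5: PC=4 exec 'MOV B, 5'. After: A=-3 B=5 C=0 D=0 ZF=0 PC=5
Step 6: PC=5 exec 'ADD A, 8'. After: A=5 B=5 C=0 D=0 ZF=0 PC=6
Step 7: PC=6 exec 'ADD C, 5'. After: A=5 B=5 C=5 D=0 ZF=0 PC=7
Step 8: PC=7 exec 'ADD D, 3'. After: A=5 B=5 C=5 D=3 ZF=0 PC=8
Step 9: PC=8 exec 'ADD D, 1'. After: A=5 B=5 C=5 D=4 ZF=0 PC=9
Step 10: PC=9 exec 'ADD B, 1'. After: A=5 B=6 C=5 D=4 ZF=0 PC=10
Step 11: PC=10 exec 'ADD B, 1'. After: A=5 B=7 C=5 D=4 ZF=0 PC=11
Step 12: PC=11 exec 'ADD C, 6'. After: A=5 B=7 C=11 D=4 ZF=0 PC=12
Step 13: PC=12 exec 'ADD D, 5'. After: A=5 B=7 C=11 D=9 ZF=0 PC=13
Step 14: PC=13 exec 'ADD D, 3'. After: A=5 B=7 C=11 D=12 ZF=0 PC=14
Step 15: PC=14 exec 'HALT'. After: A=5 B=7 C=11 D=12 ZF=0 PC=14 HALTED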